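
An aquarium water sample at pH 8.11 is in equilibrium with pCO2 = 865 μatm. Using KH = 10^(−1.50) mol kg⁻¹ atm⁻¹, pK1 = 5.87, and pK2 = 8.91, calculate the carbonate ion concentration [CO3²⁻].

[CO2*] = KH · pCO2 = 10^(−1.50) × 865×10^-6 = 2.735×10^-5 mol/kg
α₀ = 1/(1 + K1/[H⁺] + K1K2/[H⁺]²) = 1/(1 + 10^+2.24 + 10^+1.44) = 0.004943
DIC = [CO2*]/α₀ = 2.735×10^-5 / 0.004943 = 5.534 mmol/kg
[CO3²⁻] = α₂·DIC; α₂ = 0.1361, so [CO3²⁻] = 0.1361 × 5.534 = 0.753 mmol/kg

[CO3²⁻] = 0.753 mmol/kg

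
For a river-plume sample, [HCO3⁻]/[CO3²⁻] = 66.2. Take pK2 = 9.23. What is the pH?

From K2 = [H⁺][CO3²⁻]/[HCO3⁻]:  pH = pK2 − log₁₀([HCO3⁻]/[CO3²⁻])
log₁₀(66.2) = +1.821
pH = 9.23 − (+1.821) = 7.41

pH = 7.41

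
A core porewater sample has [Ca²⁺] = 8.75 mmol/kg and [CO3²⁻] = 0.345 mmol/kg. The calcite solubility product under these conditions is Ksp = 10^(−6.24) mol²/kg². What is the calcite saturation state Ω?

Ksp = 10^(−6.24) = 5.754×10^-7
Ω = [Ca²⁺][CO3²⁻]/Ksp = (8.75×10^-3)(0.345×10^-3) / 5.754×10^-7 = 5.25

Ω = 5.25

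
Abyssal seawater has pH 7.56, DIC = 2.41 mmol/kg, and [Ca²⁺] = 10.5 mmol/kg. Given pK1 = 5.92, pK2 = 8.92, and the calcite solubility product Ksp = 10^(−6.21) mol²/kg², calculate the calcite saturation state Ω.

α₂ = 1 / (1 + [H⁺]/K2 + [H⁺]²/(K1K2)) = 1 / (1 + 10^+1.36 + 10^-0.28)
   = 1 / (1 + 22.909 + 0.52481) = 1/24.433 = 0.04093
[CO3²⁻] = α₂ × DIC = 0.04093 × 2.41 = 0.09864 mmol/kg
Ksp = 10^(−6.21) = 6.166×10^-7
Ω = [Ca²⁺][CO3²⁻]/Ksp = (10.5×10^-3)(9.864×10^-5) / 6.166×10^-7 = 1.68

Ω = 1.68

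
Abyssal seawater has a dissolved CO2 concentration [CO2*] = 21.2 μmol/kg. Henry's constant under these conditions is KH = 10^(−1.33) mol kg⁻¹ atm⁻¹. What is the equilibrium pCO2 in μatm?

pCO2 = 453 μatm

KH = 10^(−1.33) = 4.677×10^-2 mol kg⁻¹ atm⁻¹
pCO2 = [CO2*]/KH = 21.2×10^-6 / 4.677×10^-2 = 4.53×10^-4 atm = 453 μatm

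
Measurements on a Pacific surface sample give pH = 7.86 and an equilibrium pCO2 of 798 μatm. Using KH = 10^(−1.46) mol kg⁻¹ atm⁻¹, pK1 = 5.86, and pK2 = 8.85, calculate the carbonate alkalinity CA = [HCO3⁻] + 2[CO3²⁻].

CA = 3.33 mmol/kg

[CO2*] = KH · pCO2 = 10^(−1.46) × 798×10^-6 = 2.767×10^-5 mol/kg
α₀ = 1/(1 + K1/[H⁺] + K1K2/[H⁺]²) = 1/(1 + 10^+2.00 + 10^+1.01) = 0.008990
DIC = [CO2*]/α₀ = 2.767×10^-5 / 0.008990 = 3.078 mmol/kg
CA = (α₁ + 2α₂)·DIC = (0.8990 + 2×0.09200) × 3.078 = 3.33 mmol/kg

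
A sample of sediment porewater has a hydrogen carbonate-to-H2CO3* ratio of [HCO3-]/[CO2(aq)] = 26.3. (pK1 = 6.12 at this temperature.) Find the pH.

pH = 7.54

From K1 = [H⁺][HCO3-]/[CO2(aq)]:  pH = pK1 + log₁₀([HCO3-]/[CO2(aq)])
log₁₀(26.3) = +1.420
pH = 6.12 + (+1.420) = 7.54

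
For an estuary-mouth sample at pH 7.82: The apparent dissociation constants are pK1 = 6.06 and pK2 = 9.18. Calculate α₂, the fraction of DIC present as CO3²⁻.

α₂ = 0.0411

α₂ = 1 / (1 + [H⁺]/K2 + [H⁺]²/(K1K2)) = 1 / (1 + 10^+1.36 + 10^-0.40)
   = 1 / (1 + 22.909 + 0.39811) = 1/24.307 = 0.04114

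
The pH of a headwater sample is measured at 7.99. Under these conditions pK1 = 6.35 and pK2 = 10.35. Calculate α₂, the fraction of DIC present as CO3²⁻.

α₂ = 0.00425

α₂ = 1 / (1 + [H⁺]/K2 + [H⁺]²/(K1K2)) = 1 / (1 + 10^+2.36 + 10^+0.72)
   = 1 / (1 + 229.09 + 5.2481) = 1/235.33 = 0.004249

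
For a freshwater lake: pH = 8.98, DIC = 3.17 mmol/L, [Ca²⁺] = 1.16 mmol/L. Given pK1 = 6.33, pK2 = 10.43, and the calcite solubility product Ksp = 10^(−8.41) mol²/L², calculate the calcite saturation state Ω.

α₂ = 1 / (1 + [H⁺]/K2 + [H⁺]²/(K1K2)) = 1 / (1 + 10^+1.45 + 10^-1.20)
   = 1 / (1 + 28.184 + 0.063096) = 1/29.247 = 0.03419
[CO3²⁻] = α₂ × DIC = 0.03419 × 3.17 = 0.1084 mmol/L
Ksp = 10^(−8.41) = 3.890×10^-9
Ω = [Ca²⁺][CO3²⁻]/Ksp = (1.16×10^-3)(1.084×10^-4) / 3.890×10^-9 = 32.3

Ω = 32.3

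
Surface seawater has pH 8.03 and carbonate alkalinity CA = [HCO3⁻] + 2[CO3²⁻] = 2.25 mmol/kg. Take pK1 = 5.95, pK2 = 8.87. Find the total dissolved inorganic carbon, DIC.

CA = [HCO3⁻] + 2[CO3²⁻] = (α₁ + 2α₂)·DIC
At pH 8.03: [H⁺]/K1 = 10^-2.08 = 0.0083176, K2/[H⁺] = 10^-0.84 = 0.14454
α₁ = 1/(1 + 0.0083176 + 0.14454) = 1/1.1529 = 0.8674; α₂ = α₁·K2/[H⁺] = 0.1254
α₁ + 2α₂ = 1.1182
DIC = CA / (α₁ + 2α₂) = 2.25 / 1.1182 = 2.01 mmol/kg

DIC = 2.01 mmol/kg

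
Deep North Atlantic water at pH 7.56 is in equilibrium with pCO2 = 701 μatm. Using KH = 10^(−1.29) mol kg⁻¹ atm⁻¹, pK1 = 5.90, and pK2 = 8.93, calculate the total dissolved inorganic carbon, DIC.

DIC = 1.75 mmol/kg

[CO2*] = KH · pCO2 = 10^(−1.29) × 701×10^-6 = 3.595×10^-5 mol/kg
α₀ = 1/(1 + K1/[H⁺] + K1K2/[H⁺]²) = 1/(1 + 10^+1.66 + 10^+0.29) = 0.02055
DIC = [CO2*]/α₀ = 3.595×10^-5 / 0.02055 = 1.75 mmol/kg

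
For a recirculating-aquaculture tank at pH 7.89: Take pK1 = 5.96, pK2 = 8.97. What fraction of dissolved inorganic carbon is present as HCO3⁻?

α₁ = 0.913

α₁ = 1 / (1 + [H⁺]/K1 + K2/[H⁺]) = 1 / (1 + 10^-1.93 + 10^-1.08)
   = 1 / (1 + 0.011749 + 0.083176) = 1/1.0949 = 0.9133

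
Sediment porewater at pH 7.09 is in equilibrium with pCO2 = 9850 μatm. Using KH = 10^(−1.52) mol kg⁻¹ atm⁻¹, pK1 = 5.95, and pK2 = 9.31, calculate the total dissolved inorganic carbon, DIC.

DIC = 4.43 mmol/kg

[CO2*] = KH · pCO2 = 10^(−1.52) × 9850×10^-6 = 2.975×10^-4 mol/kg
α₀ = 1/(1 + K1/[H⁺] + K1K2/[H⁺]²) = 1/(1 + 10^+1.14 + 10^-1.08) = 0.06717
DIC = [CO2*]/α₀ = 2.975×10^-4 / 0.06717 = 4.43 mmol/kg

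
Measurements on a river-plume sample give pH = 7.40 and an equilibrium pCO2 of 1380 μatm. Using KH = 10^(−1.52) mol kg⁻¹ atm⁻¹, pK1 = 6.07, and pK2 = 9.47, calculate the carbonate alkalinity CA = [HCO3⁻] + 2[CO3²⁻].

[CO2*] = KH · pCO2 = 10^(−1.52) × 1380×10^-6 = 4.168×10^-5 mol/kg
α₀ = 1/(1 + K1/[H⁺] + K1K2/[H⁺]²) = 1/(1 + 10^+1.33 + 10^-0.74) = 0.04432
DIC = [CO2*]/α₀ = 4.168×10^-5 / 0.04432 = 0.9403 mmol/kg
CA = (α₁ + 2α₂)·DIC = (0.9476 + 2×0.008065) × 0.9403 = 0.906 mmol/kg

CA = 0.906 mmol/kg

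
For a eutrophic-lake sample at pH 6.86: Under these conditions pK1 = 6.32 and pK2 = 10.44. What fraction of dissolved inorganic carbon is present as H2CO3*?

α₀ = 1 / (1 + K1/[H⁺] + K1K2/[H⁺]²) = 1 / (1 + 10^+0.54 + 10^-3.04)
   = 1 / (1 + 3.4674 + 0.00091201) = 1/4.4683 = 0.2238

α₀ = 0.224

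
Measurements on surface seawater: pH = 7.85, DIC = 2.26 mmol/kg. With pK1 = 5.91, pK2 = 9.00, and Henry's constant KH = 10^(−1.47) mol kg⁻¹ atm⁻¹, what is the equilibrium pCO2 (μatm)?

pCO2 = 708 μatm

α₀ = 1 / (1 + K1/[H⁺] + K1K2/[H⁺]²) = 1 / (1 + 10^+1.94 + 10^+0.79)
   = 1 / (1 + 87.096 + 6.1660) = 1/94.262 = 0.01061
[CO2*] = α₀ × DIC = 0.01061 × 2.26 = 0.02398 mmol/kg
pCO2 = [CO2*]/KH = 2.398×10^-5 / 3.388×10^-2 = 708 μatm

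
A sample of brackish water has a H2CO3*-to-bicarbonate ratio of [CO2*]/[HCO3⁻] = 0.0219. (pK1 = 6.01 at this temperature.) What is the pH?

From K1 = [H⁺][HCO3⁻]/[CO2*]:  pH = pK1 − log₁₀([CO2*]/[HCO3⁻])
log₁₀(0.0219) = -1.660
pH = 6.01 − (-1.660) = 7.67

pH = 7.67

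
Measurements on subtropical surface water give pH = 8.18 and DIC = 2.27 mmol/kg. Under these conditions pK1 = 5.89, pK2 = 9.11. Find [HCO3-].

[HCO3⁻] = 2.02 mmol/kg

α₁ = 1 / (1 + [H⁺]/K1 + K2/[H⁺]) = 1 / (1 + 10^-2.29 + 10^-0.93)
   = 1 / (1 + 0.0051286 + 0.11749) = 1/1.1226 = 0.8908
[HCO3⁻] = α₁ × DIC = 0.8908 × 2.27 = 2.02 mmol/kg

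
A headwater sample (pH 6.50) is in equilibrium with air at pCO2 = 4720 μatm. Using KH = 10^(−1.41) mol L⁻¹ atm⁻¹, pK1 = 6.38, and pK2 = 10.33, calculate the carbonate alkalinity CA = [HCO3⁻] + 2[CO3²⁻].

[CO2*] = KH · pCO2 = 10^(−1.41) × 4720×10^-6 = 1.836×10^-4 mol/L
α₀ = 1/(1 + K1/[H⁺] + K1K2/[H⁺]²) = 1/(1 + 10^+0.12 + 10^-3.71) = 0.4313
DIC = [CO2*]/α₀ = 1.836×10^-4 / 0.4313 = 0.4257 mmol/L
CA = (α₁ + 2α₂)·DIC = (0.5686 + 2×8.410×10^-5) × 0.4257 = 0.242 mmol/L

CA = 0.242 mmol/L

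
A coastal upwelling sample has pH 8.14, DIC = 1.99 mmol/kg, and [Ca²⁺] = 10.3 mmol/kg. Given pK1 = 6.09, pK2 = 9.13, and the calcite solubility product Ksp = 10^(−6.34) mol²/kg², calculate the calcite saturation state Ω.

Ω = 4.13

α₂ = 1 / (1 + [H⁺]/K2 + [H⁺]²/(K1K2)) = 1 / (1 + 10^+0.99 + 10^-1.06)
   = 1 / (1 + 9.7724 + 0.087096) = 1/10.859 = 0.09209
[CO3²⁻] = α₂ × DIC = 0.09209 × 1.99 = 0.1833 mmol/kg
Ksp = 10^(−6.34) = 4.571×10^-7
Ω = [Ca²⁺][CO3²⁻]/Ksp = (10.3×10^-3)(1.833×10^-4) / 4.571×10^-7 = 4.13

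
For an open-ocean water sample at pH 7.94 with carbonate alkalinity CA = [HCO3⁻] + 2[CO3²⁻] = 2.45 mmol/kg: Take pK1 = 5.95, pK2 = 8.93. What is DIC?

CA = [HCO3⁻] + 2[CO3²⁻] = (α₁ + 2α₂)·DIC
At pH 7.94: [H⁺]/K1 = 10^-1.99 = 0.010233, K2/[H⁺] = 10^-0.99 = 0.10233
α₁ = 1/(1 + 0.010233 + 0.10233) = 1/1.1126 = 0.8988; α₂ = α₁·K2/[H⁺] = 0.09198
α₁ + 2α₂ = 1.0828
DIC = CA / (α₁ + 2α₂) = 2.45 / 1.0828 = 2.26 mmol/kg

DIC = 2.26 mmol/kg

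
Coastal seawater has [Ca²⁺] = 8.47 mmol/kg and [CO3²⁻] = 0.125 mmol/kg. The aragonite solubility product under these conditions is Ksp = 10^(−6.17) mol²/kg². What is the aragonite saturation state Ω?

Ksp = 10^(−6.17) = 6.761×10^-7
Ω = [Ca²⁺][CO3²⁻]/Ksp = (8.47×10^-3)(0.125×10^-3) / 6.761×10^-7 = 1.57

Ω = 1.57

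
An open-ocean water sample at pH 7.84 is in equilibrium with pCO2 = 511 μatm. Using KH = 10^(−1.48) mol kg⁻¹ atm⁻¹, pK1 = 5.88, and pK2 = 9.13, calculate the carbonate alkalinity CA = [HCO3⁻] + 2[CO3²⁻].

[CO2*] = KH · pCO2 = 10^(−1.48) × 511×10^-6 = 1.692×10^-5 mol/kg
α₀ = 1/(1 + K1/[H⁺] + K1K2/[H⁺]²) = 1/(1 + 10^+1.96 + 10^+0.67) = 0.01032
DIC = [CO2*]/α₀ = 1.692×10^-5 / 0.01032 = 1.639 mmol/kg
CA = (α₁ + 2α₂)·DIC = (0.9414 + 2×0.04828) × 1.639 = 1.70 mmol/kg

CA = 1.70 mmol/kg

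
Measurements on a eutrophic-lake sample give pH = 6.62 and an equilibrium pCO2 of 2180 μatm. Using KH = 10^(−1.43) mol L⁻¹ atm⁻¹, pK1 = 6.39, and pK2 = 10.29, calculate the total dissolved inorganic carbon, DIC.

DIC = 0.219 mmol/L

[CO2*] = KH · pCO2 = 10^(−1.43) × 2180×10^-6 = 8.099×10^-5 mol/L
α₀ = 1/(1 + K1/[H⁺] + K1K2/[H⁺]²) = 1/(1 + 10^+0.23 + 10^-3.44) = 0.3706
DIC = [CO2*]/α₀ = 8.099×10^-5 / 0.3706 = 0.219 mmol/L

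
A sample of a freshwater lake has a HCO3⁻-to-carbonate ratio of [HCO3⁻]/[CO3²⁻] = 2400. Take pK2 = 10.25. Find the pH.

pH = 6.87

From K2 = [H⁺][CO3²⁻]/[HCO3⁻]:  pH = pK2 − log₁₀([HCO3⁻]/[CO3²⁻])
log₁₀(2400) = +3.380
pH = 10.25 − (+3.380) = 6.87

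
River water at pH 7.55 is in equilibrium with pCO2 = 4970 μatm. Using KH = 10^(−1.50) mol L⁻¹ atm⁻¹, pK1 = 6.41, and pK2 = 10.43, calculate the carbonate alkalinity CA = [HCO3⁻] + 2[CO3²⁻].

[CO2*] = KH · pCO2 = 10^(−1.50) × 4970×10^-6 = 1.572×10^-4 mol/L
α₀ = 1/(1 + K1/[H⁺] + K1K2/[H⁺]²) = 1/(1 + 10^+1.14 + 10^-1.74) = 0.06747
DIC = [CO2*]/α₀ = 1.572×10^-4 / 0.06747 = 2.330 mmol/L
CA = (α₁ + 2α₂)·DIC = (0.9313 + 2×0.001228) × 2.330 = 2.18 mmol/L

CA = 2.18 mmol/L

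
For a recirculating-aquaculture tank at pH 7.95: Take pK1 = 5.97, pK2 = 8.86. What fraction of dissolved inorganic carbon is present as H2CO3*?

α₀ = 1 / (1 + K1/[H⁺] + K1K2/[H⁺]²) = 1 / (1 + 10^+1.98 + 10^+1.07)
   = 1 / (1 + 95.499 + 11.749) = 1/108.25 = 0.009238

α₀ = 0.00924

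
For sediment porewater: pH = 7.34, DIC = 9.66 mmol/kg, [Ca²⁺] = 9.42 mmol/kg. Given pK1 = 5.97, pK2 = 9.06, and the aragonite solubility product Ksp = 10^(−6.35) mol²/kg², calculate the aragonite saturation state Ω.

Ω = 3.66

α₂ = 1 / (1 + [H⁺]/K2 + [H⁺]²/(K1K2)) = 1 / (1 + 10^+1.72 + 10^+0.35)
   = 1 / (1 + 52.481 + 2.2387) = 1/55.719 = 0.01795
[CO3²⁻] = α₂ × DIC = 0.01795 × 9.66 = 0.1734 mmol/kg
Ksp = 10^(−6.35) = 4.467×10^-7
Ω = [Ca²⁺][CO3²⁻]/Ksp = (9.42×10^-3)(1.734×10^-4) / 4.467×10^-7 = 3.66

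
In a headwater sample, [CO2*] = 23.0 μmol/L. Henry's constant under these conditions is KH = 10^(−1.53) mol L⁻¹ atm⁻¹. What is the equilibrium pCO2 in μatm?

KH = 10^(−1.53) = 2.951×10^-2 mol L⁻¹ atm⁻¹
pCO2 = [CO2*]/KH = 23.0×10^-6 / 2.951×10^-2 = 7.79×10^-4 atm = 779 μatm

pCO2 = 779 μatm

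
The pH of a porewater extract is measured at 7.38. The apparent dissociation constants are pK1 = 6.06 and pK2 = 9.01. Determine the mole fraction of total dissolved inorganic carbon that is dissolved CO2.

α₀ = 0.0447

α₀ = 1 / (1 + K1/[H⁺] + K1K2/[H⁺]²) = 1 / (1 + 10^+1.32 + 10^-0.31)
   = 1 / (1 + 20.893 + 0.48978) = 1/22.383 = 0.04468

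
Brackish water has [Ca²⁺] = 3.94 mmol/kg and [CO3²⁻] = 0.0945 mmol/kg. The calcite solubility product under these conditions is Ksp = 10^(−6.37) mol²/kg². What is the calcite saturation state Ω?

Ksp = 10^(−6.37) = 4.266×10^-7
Ω = [Ca²⁺][CO3²⁻]/Ksp = (3.94×10^-3)(0.0945×10^-3) / 4.266×10^-7 = 0.873

Ω = 0.873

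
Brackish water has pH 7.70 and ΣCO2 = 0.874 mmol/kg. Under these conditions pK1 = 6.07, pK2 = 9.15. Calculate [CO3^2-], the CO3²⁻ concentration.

[CO3²⁻] = 0.0293 mmol/kg

α₂ = 1 / (1 + [H⁺]/K2 + [H⁺]²/(K1K2)) = 1 / (1 + 10^+1.45 + 10^-0.18)
   = 1 / (1 + 28.184 + 0.66069) = 1/29.845 = 0.03351
[CO3²⁻] = α₂ × DIC = 0.03351 × 0.874 = 0.0293 mmol/kg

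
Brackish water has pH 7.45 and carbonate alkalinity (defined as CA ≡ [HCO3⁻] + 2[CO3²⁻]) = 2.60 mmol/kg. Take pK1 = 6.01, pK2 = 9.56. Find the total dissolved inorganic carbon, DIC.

DIC = 2.67 mmol/kg

CA = [HCO3⁻] + 2[CO3²⁻] = (α₁ + 2α₂)·DIC
At pH 7.45: [H⁺]/K1 = 10^-1.44 = 0.036308, K2/[H⁺] = 10^-2.11 = 0.0077625
α₁ = 1/(1 + 0.036308 + 0.0077625) = 1/1.0441 = 0.9578; α₂ = α₁·K2/[H⁺] = 0.007435
α₁ + 2α₂ = 0.9727
DIC = CA / (α₁ + 2α₂) = 2.60 / 0.9727 = 2.67 mmol/kg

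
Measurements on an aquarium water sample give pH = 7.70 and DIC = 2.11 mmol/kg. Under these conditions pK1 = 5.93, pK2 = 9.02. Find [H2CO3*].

α₀ = 1 / (1 + K1/[H⁺] + K1K2/[H⁺]²) = 1 / (1 + 10^+1.77 + 10^+0.45)
   = 1 / (1 + 58.884 + 2.8184) = 1/62.703 = 0.01595
[CO2*] = α₀ × DIC = 0.01595 × 2.11 = 0.0337 mmol/kg

[CO2*] = 0.0337 mmol/kg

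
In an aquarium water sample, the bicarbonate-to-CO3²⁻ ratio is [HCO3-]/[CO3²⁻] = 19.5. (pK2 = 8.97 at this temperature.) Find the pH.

pH = 7.68

From K2 = [H⁺][CO3²⁻]/[HCO3-]:  pH = pK2 − log₁₀([HCO3-]/[CO3²⁻])
log₁₀(19.5) = +1.290
pH = 8.97 − (+1.290) = 7.68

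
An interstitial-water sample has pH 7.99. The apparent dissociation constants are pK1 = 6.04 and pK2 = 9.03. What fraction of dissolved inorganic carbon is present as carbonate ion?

α₂ = 0.0827

α₂ = 1 / (1 + [H⁺]/K2 + [H⁺]²/(K1K2)) = 1 / (1 + 10^+1.04 + 10^-0.91)
   = 1 / (1 + 10.965 + 0.12303) = 1/12.088 = 0.08273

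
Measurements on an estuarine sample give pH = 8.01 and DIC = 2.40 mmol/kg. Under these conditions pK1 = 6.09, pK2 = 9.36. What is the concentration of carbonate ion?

α₂ = 1 / (1 + [H⁺]/K2 + [H⁺]²/(K1K2)) = 1 / (1 + 10^+1.35 + 10^-0.57)
   = 1 / (1 + 22.387 + 0.26915) = 1/23.656 = 0.04227
[CO3²⁻] = α₂ × DIC = 0.04227 × 2.40 = 0.101 mmol/kg

[CO3²⁻] = 0.101 mmol/kg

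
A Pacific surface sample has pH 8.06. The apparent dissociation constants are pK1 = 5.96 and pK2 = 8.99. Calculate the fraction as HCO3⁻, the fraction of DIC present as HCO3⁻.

α₁ = 1 / (1 + [H⁺]/K1 + K2/[H⁺]) = 1 / (1 + 10^-2.10 + 10^-0.93)
   = 1 / (1 + 0.0079433 + 0.11749) = 1/1.1254 = 0.8885

α₁ = 0.889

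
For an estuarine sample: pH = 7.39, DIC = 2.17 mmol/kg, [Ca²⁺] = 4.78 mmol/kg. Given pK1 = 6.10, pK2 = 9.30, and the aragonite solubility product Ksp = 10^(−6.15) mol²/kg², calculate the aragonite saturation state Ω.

α₂ = 1 / (1 + [H⁺]/K2 + [H⁺]²/(K1K2)) = 1 / (1 + 10^+1.91 + 10^+0.62)
   = 1 / (1 + 81.283 + 4.1687) = 1/86.452 = 0.01157
[CO3²⁻] = α₂ × DIC = 0.01157 × 2.17 = 0.02510 mmol/kg
Ksp = 10^(−6.15) = 7.079×10^-7
Ω = [Ca²⁺][CO3²⁻]/Ksp = (4.78×10^-3)(2.510×10^-5) / 7.079×10^-7 = 0.169

Ω = 0.169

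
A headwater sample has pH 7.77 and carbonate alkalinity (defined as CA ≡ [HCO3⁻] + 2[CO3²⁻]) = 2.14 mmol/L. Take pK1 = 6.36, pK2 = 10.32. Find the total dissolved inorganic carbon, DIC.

CA = [HCO3⁻] + 2[CO3²⁻] = (α₁ + 2α₂)·DIC
At pH 7.77: [H⁺]/K1 = 10^-1.41 = 0.038905, K2/[H⁺] = 10^-2.55 = 0.0028184
α₁ = 1/(1 + 0.038905 + 0.0028184) = 1/1.0417 = 0.9599; α₂ = α₁·K2/[H⁺] = 0.002706
α₁ + 2α₂ = 0.9654
DIC = CA / (α₁ + 2α₂) = 2.14 / 0.9654 = 2.22 mmol/L

DIC = 2.22 mmol/L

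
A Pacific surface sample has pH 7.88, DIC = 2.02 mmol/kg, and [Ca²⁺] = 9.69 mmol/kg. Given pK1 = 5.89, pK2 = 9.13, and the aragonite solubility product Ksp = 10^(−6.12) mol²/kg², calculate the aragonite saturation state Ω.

Ω = 1.36

α₂ = 1 / (1 + [H⁺]/K2 + [H⁺]²/(K1K2)) = 1 / (1 + 10^+1.25 + 10^-0.74)
   = 1 / (1 + 17.783 + 0.18197) = 1/18.965 = 0.05273
[CO3²⁻] = α₂ × DIC = 0.05273 × 2.02 = 0.1065 mmol/kg
Ksp = 10^(−6.12) = 7.586×10^-7
Ω = [Ca²⁺][CO3²⁻]/Ksp = (9.69×10^-3)(1.065×10^-4) / 7.586×10^-7 = 1.36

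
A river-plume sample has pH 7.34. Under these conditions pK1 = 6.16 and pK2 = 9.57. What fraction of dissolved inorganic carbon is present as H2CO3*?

α₀ = 0.0616

α₀ = 1 / (1 + K1/[H⁺] + K1K2/[H⁺]²) = 1 / (1 + 10^+1.18 + 10^-1.05)
   = 1 / (1 + 15.136 + 0.089125) = 1/16.225 = 0.06163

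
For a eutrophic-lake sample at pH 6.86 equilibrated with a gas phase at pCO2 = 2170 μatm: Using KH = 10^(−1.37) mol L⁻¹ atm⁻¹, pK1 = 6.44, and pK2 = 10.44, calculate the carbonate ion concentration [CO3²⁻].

[CO3²⁻] = 0.0640 μmol/L

[CO2*] = KH · pCO2 = 10^(−1.37) × 2170×10^-6 = 9.257×10^-5 mol/L
α₀ = 1/(1 + K1/[H⁺] + K1K2/[H⁺]²) = 1/(1 + 10^+0.42 + 10^-3.16) = 0.2754
DIC = [CO2*]/α₀ = 9.257×10^-5 / 0.2754 = 0.3361 mmol/L
[CO3²⁻] = α₂·DIC; α₂ = 0.0001905, so [CO3²⁻] = 0.0001905 × 0.3361 = 6.40×10^-5 mmol/L = 0.0640 μmol/L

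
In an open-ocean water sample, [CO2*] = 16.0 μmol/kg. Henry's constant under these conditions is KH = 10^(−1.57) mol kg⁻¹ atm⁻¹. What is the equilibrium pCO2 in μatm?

pCO2 = 594 μatm

KH = 10^(−1.57) = 2.692×10^-2 mol kg⁻¹ atm⁻¹
pCO2 = [CO2*]/KH = 16.0×10^-6 / 2.692×10^-2 = 5.94×10^-4 atm = 594 μatm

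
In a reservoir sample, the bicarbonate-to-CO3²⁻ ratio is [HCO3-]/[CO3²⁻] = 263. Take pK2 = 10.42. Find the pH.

From K2 = [H⁺][CO3²⁻]/[HCO3-]:  pH = pK2 − log₁₀([HCO3-]/[CO3²⁻])
log₁₀(263) = +2.420
pH = 10.42 − (+2.420) = 8.00

pH = 8.00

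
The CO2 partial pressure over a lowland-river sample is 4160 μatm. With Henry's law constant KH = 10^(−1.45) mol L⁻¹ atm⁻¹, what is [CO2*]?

[CO2*] = 148 μmol/L

KH = 10^(−1.45) = 3.548×10^-2 mol L⁻¹ atm⁻¹
[CO2*] = KH · pCO2 = 3.548×10^-2 × 4160×10^-6 atm = 1.48×10^-4 mol/L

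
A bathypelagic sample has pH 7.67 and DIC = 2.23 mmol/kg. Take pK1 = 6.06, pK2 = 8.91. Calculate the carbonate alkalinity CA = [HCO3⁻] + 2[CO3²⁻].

CA = 2.30 mmol/kg

CA = [HCO3⁻] + 2[CO3²⁻] = (α₁ + 2α₂)·DIC
At pH 7.67: [H⁺]/K1 = 10^-1.61 = 0.024547, K2/[H⁺] = 10^-1.24 = 0.057544
α₁ = 1/(1 + 0.024547 + 0.057544) = 1/1.0821 = 0.9241; α₂ = α₁·K2/[H⁺] = 0.05318
α₁ + 2α₂ = 1.0305
CA = 1.0305 × 2.23 = 2.30 mmol/kg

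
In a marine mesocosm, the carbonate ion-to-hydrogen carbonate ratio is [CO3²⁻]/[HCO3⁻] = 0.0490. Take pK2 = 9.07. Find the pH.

pH = 7.76

From K2 = [H⁺][CO3²⁻]/[HCO3⁻]:  pH = pK2 + log₁₀([CO3²⁻]/[HCO3⁻])
log₁₀(0.0490) = -1.310
pH = 9.07 + (-1.310) = 7.76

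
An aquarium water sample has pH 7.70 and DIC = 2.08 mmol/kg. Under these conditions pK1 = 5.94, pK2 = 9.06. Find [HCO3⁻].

α₁ = 1 / (1 + [H⁺]/K1 + K2/[H⁺]) = 1 / (1 + 10^-1.76 + 10^-1.36)
   = 1 / (1 + 0.017378 + 0.043652) = 1/1.0610 = 0.9425
[HCO3⁻] = α₁ × DIC = 0.9425 × 2.08 = 1.96 mmol/kg

[HCO3⁻] = 1.96 mmol/kg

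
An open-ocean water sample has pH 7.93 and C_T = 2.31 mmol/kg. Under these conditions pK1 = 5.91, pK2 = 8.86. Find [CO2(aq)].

α₀ = 1 / (1 + K1/[H⁺] + K1K2/[H⁺]²) = 1 / (1 + 10^+2.02 + 10^+1.09)
   = 1 / (1 + 104.71 + 12.303) = 1/118.02 = 0.008473
[CO2*] = α₀ × DIC = 0.008473 × 2.31 = 0.0196 mmol/kg = 19.6 μmol/kg

[CO2*] = 19.6 μmol/kg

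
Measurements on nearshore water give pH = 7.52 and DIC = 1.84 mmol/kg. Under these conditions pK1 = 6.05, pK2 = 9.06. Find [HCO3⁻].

α₁ = 1 / (1 + [H⁺]/K1 + K2/[H⁺]) = 1 / (1 + 10^-1.47 + 10^-1.54)
   = 1 / (1 + 0.033884 + 0.028840) = 1/1.0627 = 0.9410
[HCO3⁻] = α₁ × DIC = 0.9410 × 1.84 = 1.73 mmol/kg

[HCO3⁻] = 1.73 mmol/kg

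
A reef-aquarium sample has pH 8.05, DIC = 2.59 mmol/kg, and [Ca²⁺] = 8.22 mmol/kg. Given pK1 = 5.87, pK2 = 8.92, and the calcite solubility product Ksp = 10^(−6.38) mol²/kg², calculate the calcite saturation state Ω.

Ω = 6.04

α₂ = 1 / (1 + [H⁺]/K2 + [H⁺]²/(K1K2)) = 1 / (1 + 10^+0.87 + 10^-1.31)
   = 1 / (1 + 7.4131 + 0.048978) = 1/8.4621 = 0.1182
[CO3²⁻] = α₂ × DIC = 0.1182 × 2.59 = 0.3061 mmol/kg
Ksp = 10^(−6.38) = 4.169×10^-7
Ω = [Ca²⁺][CO3²⁻]/Ksp = (8.22×10^-3)(3.061×10^-4) / 4.169×10^-7 = 6.04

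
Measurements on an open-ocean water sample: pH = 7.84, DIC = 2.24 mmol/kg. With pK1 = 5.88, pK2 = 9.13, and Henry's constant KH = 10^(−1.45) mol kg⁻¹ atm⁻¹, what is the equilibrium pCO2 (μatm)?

pCO2 = 652 μatm

α₀ = 1 / (1 + K1/[H⁺] + K1K2/[H⁺]²) = 1 / (1 + 10^+1.96 + 10^+0.67)
   = 1 / (1 + 91.201 + 4.6774) = 1/96.878 = 0.01032
[CO2*] = α₀ × DIC = 0.01032 × 2.24 = 0.02312 mmol/kg
pCO2 = [CO2*]/KH = 2.312×10^-5 / 3.548×10^-2 = 652 μatm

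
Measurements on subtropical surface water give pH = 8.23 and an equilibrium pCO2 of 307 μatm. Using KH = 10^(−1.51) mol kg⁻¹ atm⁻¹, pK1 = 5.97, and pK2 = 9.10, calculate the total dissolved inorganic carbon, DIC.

[CO2*] = KH · pCO2 = 10^(−1.51) × 307×10^-6 = 9.487×10^-6 mol/kg
α₀ = 1/(1 + K1/[H⁺] + K1K2/[H⁺]²) = 1/(1 + 10^+2.26 + 10^+1.39) = 0.004819
DIC = [CO2*]/α₀ = 9.487×10^-6 / 0.004819 = 1.97 mmol/kg

DIC = 1.97 mmol/kg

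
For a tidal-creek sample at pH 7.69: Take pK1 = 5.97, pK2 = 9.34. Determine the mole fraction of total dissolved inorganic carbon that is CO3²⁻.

α₂ = 0.0215

α₂ = 1 / (1 + [H⁺]/K2 + [H⁺]²/(K1K2)) = 1 / (1 + 10^+1.65 + 10^-0.07)
   = 1 / (1 + 44.668 + 0.85114) = 1/46.519 = 0.02150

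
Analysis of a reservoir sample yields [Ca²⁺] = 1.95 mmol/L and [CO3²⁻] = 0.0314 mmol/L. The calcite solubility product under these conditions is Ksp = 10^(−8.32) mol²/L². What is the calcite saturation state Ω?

Ω = 12.8

Ksp = 10^(−8.32) = 4.786×10^-9
Ω = [Ca²⁺][CO3²⁻]/Ksp = (1.95×10^-3)(0.0314×10^-3) / 4.786×10^-9 = 12.8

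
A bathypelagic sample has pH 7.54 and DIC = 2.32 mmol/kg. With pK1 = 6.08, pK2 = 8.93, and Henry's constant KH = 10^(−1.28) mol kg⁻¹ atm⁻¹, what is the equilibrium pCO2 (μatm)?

α₀ = 1 / (1 + K1/[H⁺] + K1K2/[H⁺]²) = 1 / (1 + 10^+1.46 + 10^+0.07)
   = 1 / (1 + 28.840 + 1.1749) = 1/31.015 = 0.03224
[CO2*] = α₀ × DIC = 0.03224 × 2.32 = 0.07480 mmol/kg
pCO2 = [CO2*]/KH = 7.480×10^-5 / 5.248×10^-2 = 1430 μatm

pCO2 = 1430 μatm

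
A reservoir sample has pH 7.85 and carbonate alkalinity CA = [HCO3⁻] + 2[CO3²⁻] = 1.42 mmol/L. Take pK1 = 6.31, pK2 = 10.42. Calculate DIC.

DIC = 1.46 mmol/L

CA = [HCO3⁻] + 2[CO3²⁻] = (α₁ + 2α₂)·DIC
At pH 7.85: [H⁺]/K1 = 10^-1.54 = 0.028840, K2/[H⁺] = 10^-2.57 = 0.0026915
α₁ = 1/(1 + 0.028840 + 0.0026915) = 1/1.0315 = 0.9694; α₂ = α₁·K2/[H⁺] = 0.002609
α₁ + 2α₂ = 0.9747
DIC = CA / (α₁ + 2α₂) = 1.42 / 0.9747 = 1.46 mmol/L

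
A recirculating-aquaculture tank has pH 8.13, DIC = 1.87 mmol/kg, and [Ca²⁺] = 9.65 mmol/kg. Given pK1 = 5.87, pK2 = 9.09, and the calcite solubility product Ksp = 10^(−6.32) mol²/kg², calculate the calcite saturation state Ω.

Ω = 3.71

α₂ = 1 / (1 + [H⁺]/K2 + [H⁺]²/(K1K2)) = 1 / (1 + 10^+0.96 + 10^-1.30)
   = 1 / (1 + 9.1201 + 0.050119) = 1/10.170 = 0.09833
[CO3²⁻] = α₂ × DIC = 0.09833 × 1.87 = 0.1839 mmol/kg
Ksp = 10^(−6.32) = 4.786×10^-7
Ω = [Ca²⁺][CO3²⁻]/Ksp = (9.65×10^-3)(1.839×10^-4) / 4.786×10^-7 = 3.71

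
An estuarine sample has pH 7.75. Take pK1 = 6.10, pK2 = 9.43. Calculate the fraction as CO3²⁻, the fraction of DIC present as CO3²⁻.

α₂ = 1 / (1 + [H⁺]/K2 + [H⁺]²/(K1K2)) = 1 / (1 + 10^+1.68 + 10^+0.03)
   = 1 / (1 + 47.863 + 1.0715) = 1/49.935 = 0.02003

α₂ = 0.0200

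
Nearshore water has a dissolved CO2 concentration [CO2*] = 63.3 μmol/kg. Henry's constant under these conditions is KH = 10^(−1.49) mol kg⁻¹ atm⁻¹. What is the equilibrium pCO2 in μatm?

KH = 10^(−1.49) = 3.236×10^-2 mol kg⁻¹ atm⁻¹
pCO2 = [CO2*]/KH = 63.3×10^-6 / 3.236×10^-2 = 1.96×10^-3 atm = 1960 μatm

pCO2 = 1960 μatm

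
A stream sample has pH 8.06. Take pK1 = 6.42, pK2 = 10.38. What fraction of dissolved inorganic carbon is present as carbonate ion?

α₂ = 1 / (1 + [H⁺]/K2 + [H⁺]²/(K1K2)) = 1 / (1 + 10^+2.32 + 10^+0.68)
   = 1 / (1 + 208.93 + 4.7863) = 1/214.72 = 0.004657

α₂ = 0.00466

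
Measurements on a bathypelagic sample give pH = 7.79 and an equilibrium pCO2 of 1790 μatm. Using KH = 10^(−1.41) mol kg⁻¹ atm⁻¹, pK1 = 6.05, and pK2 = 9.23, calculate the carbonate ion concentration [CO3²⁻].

[CO3²⁻] = 0.139 mmol/kg

[CO2*] = KH · pCO2 = 10^(−1.41) × 1790×10^-6 = 6.964×10^-5 mol/kg
α₀ = 1/(1 + K1/[H⁺] + K1K2/[H⁺]²) = 1/(1 + 10^+1.74 + 10^+0.30) = 0.01726
DIC = [CO2*]/α₀ = 6.964×10^-5 / 0.01726 = 4.036 mmol/kg
[CO3²⁻] = α₂·DIC; α₂ = 0.03443, so [CO3²⁻] = 0.03443 × 4.036 = 0.139 mmol/kg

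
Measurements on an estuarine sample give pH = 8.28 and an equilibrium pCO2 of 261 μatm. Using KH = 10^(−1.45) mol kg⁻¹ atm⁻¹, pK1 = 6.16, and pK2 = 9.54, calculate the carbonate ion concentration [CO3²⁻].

[CO3²⁻] = 0.0671 mmol/kg

[CO2*] = KH · pCO2 = 10^(−1.45) × 261×10^-6 = 9.261×10^-6 mol/kg
α₀ = 1/(1 + K1/[H⁺] + K1K2/[H⁺]²) = 1/(1 + 10^+2.12 + 10^+0.86) = 0.007139
DIC = [CO2*]/α₀ = 9.261×10^-6 / 0.007139 = 1.297 mmol/kg
[CO3²⁻] = α₂·DIC; α₂ = 0.05172, so [CO3²⁻] = 0.05172 × 1.297 = 0.0671 mmol/kg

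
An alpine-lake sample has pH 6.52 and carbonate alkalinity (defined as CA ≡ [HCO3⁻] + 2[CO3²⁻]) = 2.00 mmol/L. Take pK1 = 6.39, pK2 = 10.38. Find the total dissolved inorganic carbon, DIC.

DIC = 3.48 mmol/L

CA = [HCO3⁻] + 2[CO3²⁻] = (α₁ + 2α₂)·DIC
At pH 6.52: [H⁺]/K1 = 10^-0.13 = 0.74131, K2/[H⁺] = 10^-3.86 = 0.00013804
α₁ = 1/(1 + 0.74131 + 0.00013804) = 1/1.7414 = 0.5742; α₂ = α₁·K2/[H⁺] = 7.927×10^-5
α₁ + 2α₂ = 0.5744
DIC = CA / (α₁ + 2α₂) = 2.00 / 0.5744 = 3.48 mmol/L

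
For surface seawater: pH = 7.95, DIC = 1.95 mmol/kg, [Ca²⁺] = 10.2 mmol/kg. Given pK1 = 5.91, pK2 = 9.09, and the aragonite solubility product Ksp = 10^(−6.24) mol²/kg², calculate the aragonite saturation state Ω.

α₂ = 1 / (1 + [H⁺]/K2 + [H⁺]²/(K1K2)) = 1 / (1 + 10^+1.14 + 10^-0.90)
   = 1 / (1 + 13.804 + 0.12589) = 1/14.930 = 0.06698
[CO3²⁻] = α₂ × DIC = 0.06698 × 1.95 = 0.1306 mmol/kg
Ksp = 10^(−6.24) = 5.754×10^-7
Ω = [Ca²⁺][CO3²⁻]/Ksp = (10.2×10^-3)(1.306×10^-4) / 5.754×10^-7 = 2.32

Ω = 2.32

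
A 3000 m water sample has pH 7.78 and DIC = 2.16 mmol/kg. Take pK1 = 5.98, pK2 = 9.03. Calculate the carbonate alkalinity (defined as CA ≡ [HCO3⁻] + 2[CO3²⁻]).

CA = 2.24 mmol/kg

CA = [HCO3⁻] + 2[CO3²⁻] = (α₁ + 2α₂)·DIC
At pH 7.78: [H⁺]/K1 = 10^-1.80 = 0.015849, K2/[H⁺] = 10^-1.25 = 0.056234
α₁ = 1/(1 + 0.015849 + 0.056234) = 1/1.0721 = 0.9328; α₂ = α₁·K2/[H⁺] = 0.05245
α₁ + 2α₂ = 1.0377
CA = 1.0377 × 2.16 = 2.24 mmol/kg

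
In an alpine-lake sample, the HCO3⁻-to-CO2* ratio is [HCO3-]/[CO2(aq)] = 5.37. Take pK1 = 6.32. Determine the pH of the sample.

From K1 = [H⁺][HCO3-]/[CO2(aq)]:  pH = pK1 + log₁₀([HCO3-]/[CO2(aq)])
log₁₀(5.37) = +0.730
pH = 6.32 + (+0.730) = 7.05

pH = 7.05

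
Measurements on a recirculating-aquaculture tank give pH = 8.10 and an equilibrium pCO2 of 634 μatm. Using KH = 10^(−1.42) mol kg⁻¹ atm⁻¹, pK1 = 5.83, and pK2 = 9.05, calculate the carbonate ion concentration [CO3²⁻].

[CO2*] = KH · pCO2 = 10^(−1.42) × 634×10^-6 = 2.410×10^-5 mol/kg
α₀ = 1/(1 + K1/[H⁺] + K1K2/[H⁺]²) = 1/(1 + 10^+2.27 + 10^+1.32) = 0.004805
DIC = [CO2*]/α₀ = 2.410×10^-5 / 0.004805 = 5.016 mmol/kg
[CO3²⁻] = α₂·DIC; α₂ = 0.1004, so [CO3²⁻] = 0.1004 × 5.016 = 0.504 mmol/kg

[CO3²⁻] = 0.504 mmol/kg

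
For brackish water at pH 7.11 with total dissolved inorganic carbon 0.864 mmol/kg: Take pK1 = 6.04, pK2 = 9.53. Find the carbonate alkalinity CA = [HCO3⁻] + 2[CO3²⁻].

CA = [HCO3⁻] + 2[CO3²⁻] = (α₁ + 2α₂)·DIC
At pH 7.11: [H⁺]/K1 = 10^-1.07 = 0.085114, K2/[H⁺] = 10^-2.42 = 0.0038019
α₁ = 1/(1 + 0.085114 + 0.0038019) = 1/1.0889 = 0.9183; α₂ = α₁·K2/[H⁺] = 0.003491
α₁ + 2α₂ = 0.9253
CA = 0.9253 × 0.864 = 0.799 mmol/kg

CA = 0.799 mmol/kg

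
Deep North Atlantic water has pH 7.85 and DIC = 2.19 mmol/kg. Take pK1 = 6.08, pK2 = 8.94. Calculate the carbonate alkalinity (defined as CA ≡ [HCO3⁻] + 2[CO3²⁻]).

CA = [HCO3⁻] + 2[CO3²⁻] = (α₁ + 2α₂)·DIC
At pH 7.85: [H⁺]/K1 = 10^-1.77 = 0.016982, K2/[H⁺] = 10^-1.09 = 0.081283
α₁ = 1/(1 + 0.016982 + 0.081283) = 1/1.0983 = 0.9105; α₂ = α₁·K2/[H⁺] = 0.07401
α₁ + 2α₂ = 1.0585
CA = 1.0585 × 2.19 = 2.32 mmol/kg

CA = 2.32 mmol/kg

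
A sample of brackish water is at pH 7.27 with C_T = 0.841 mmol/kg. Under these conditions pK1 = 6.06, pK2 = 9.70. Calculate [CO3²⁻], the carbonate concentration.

α₂ = 1 / (1 + [H⁺]/K2 + [H⁺]²/(K1K2)) = 1 / (1 + 10^+2.43 + 10^+1.22)
   = 1 / (1 + 269.15 + 16.596) = 1/286.75 = 0.003487
[CO3²⁻] = α₂ × DIC = 0.003487 × 0.841 = 0.00293 mmol/kg = 2.93 μmol/kg

[CO3²⁻] = 2.93 μmol/kg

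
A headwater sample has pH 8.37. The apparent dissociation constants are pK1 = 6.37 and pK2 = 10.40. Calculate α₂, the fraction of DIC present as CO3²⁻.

α₂ = 0.00916

α₂ = 1 / (1 + [H⁺]/K2 + [H⁺]²/(K1K2)) = 1 / (1 + 10^+2.03 + 10^+0.03)
   = 1 / (1 + 107.15 + 1.0715) = 1/109.22 = 0.009156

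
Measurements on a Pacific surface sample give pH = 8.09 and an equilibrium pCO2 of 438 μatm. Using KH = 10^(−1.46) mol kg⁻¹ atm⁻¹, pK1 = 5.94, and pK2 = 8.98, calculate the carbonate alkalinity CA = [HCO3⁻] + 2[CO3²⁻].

CA = 2.70 mmol/kg

[CO2*] = KH · pCO2 = 10^(−1.46) × 438×10^-6 = 1.519×10^-5 mol/kg
α₀ = 1/(1 + K1/[H⁺] + K1K2/[H⁺]²) = 1/(1 + 10^+2.15 + 10^+1.26) = 0.006232
DIC = [CO2*]/α₀ = 1.519×10^-5 / 0.006232 = 2.437 mmol/kg
CA = (α₁ + 2α₂)·DIC = (0.8804 + 2×0.1134) × 2.437 = 2.70 mmol/kg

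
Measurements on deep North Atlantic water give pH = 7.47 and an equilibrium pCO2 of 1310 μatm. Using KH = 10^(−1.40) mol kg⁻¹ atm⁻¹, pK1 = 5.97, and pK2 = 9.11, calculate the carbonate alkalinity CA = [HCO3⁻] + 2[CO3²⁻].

[CO2*] = KH · pCO2 = 10^(−1.40) × 1310×10^-6 = 5.215×10^-5 mol/kg
α₀ = 1/(1 + K1/[H⁺] + K1K2/[H⁺]²) = 1/(1 + 10^+1.50 + 10^-0.14) = 0.02999
DIC = [CO2*]/α₀ = 5.215×10^-5 / 0.02999 = 1.739 mmol/kg
CA = (α₁ + 2α₂)·DIC = (0.9483 + 2×0.02172) × 1.739 = 1.72 mmol/kg

CA = 1.72 mmol/kg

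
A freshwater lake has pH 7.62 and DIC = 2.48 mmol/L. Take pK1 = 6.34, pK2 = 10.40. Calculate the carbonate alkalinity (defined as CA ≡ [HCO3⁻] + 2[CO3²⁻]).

CA = 2.36 mmol/L

CA = [HCO3⁻] + 2[CO3²⁻] = (α₁ + 2α₂)·DIC
At pH 7.62: [H⁺]/K1 = 10^-1.28 = 0.052481, K2/[H⁺] = 10^-2.78 = 0.0016596
α₁ = 1/(1 + 0.052481 + 0.0016596) = 1/1.0541 = 0.9486; α₂ = α₁·K2/[H⁺] = 0.001574
α₁ + 2α₂ = 0.9518
CA = 0.9518 × 2.48 = 2.36 mmol/L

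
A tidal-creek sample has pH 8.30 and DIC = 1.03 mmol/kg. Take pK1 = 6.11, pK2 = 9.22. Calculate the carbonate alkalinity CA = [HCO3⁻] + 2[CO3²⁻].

CA = [HCO3⁻] + 2[CO3²⁻] = (α₁ + 2α₂)·DIC
At pH 8.30: [H⁺]/K1 = 10^-2.19 = 0.0064565, K2/[H⁺] = 10^-0.92 = 0.12023
α₁ = 1/(1 + 0.0064565 + 0.12023) = 1/1.1267 = 0.8876; α₂ = α₁·K2/[H⁺] = 0.1067
α₁ + 2α₂ = 1.1010
CA = 1.1010 × 1.03 = 1.13 mmol/kg

CA = 1.13 mmol/kg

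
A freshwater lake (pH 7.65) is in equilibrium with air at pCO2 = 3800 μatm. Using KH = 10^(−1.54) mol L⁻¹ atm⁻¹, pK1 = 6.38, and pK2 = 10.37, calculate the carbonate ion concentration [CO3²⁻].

[CO3²⁻] = 3.89 μmol/L

[CO2*] = KH · pCO2 = 10^(−1.54) × 3800×10^-6 = 1.096×10^-4 mol/L
α₀ = 1/(1 + K1/[H⁺] + K1K2/[H⁺]²) = 1/(1 + 10^+1.27 + 10^-1.45) = 0.05087
DIC = [CO2*]/α₀ = 1.096×10^-4 / 0.05087 = 2.154 mmol/L
[CO3²⁻] = α₂·DIC; α₂ = 0.001805, so [CO3²⁻] = 0.001805 × 2.154 = 0.00389 mmol/L = 3.89 μmol/L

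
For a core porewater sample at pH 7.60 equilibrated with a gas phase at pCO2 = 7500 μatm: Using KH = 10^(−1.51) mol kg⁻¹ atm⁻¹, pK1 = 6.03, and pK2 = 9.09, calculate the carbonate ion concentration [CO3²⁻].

[CO3²⁻] = 0.279 mmol/kg

[CO2*] = KH · pCO2 = 10^(−1.51) × 7500×10^-6 = 2.318×10^-4 mol/kg
α₀ = 1/(1 + K1/[H⁺] + K1K2/[H⁺]²) = 1/(1 + 10^+1.57 + 10^+0.08) = 0.02541
DIC = [CO2*]/α₀ = 2.318×10^-4 / 0.02541 = 9.122 mmol/kg
[CO3²⁻] = α₂·DIC; α₂ = 0.03055, so [CO3²⁻] = 0.03055 × 9.122 = 0.279 mmol/kg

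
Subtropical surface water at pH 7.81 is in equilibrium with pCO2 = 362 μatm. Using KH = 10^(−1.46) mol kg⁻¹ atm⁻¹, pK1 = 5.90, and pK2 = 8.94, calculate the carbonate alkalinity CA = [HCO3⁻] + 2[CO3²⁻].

[CO2*] = KH · pCO2 = 10^(−1.46) × 362×10^-6 = 1.255×10^-5 mol/kg
α₀ = 1/(1 + K1/[H⁺] + K1K2/[H⁺]²) = 1/(1 + 10^+1.91 + 10^+0.78) = 0.01132
DIC = [CO2*]/α₀ = 1.255×10^-5 / 0.01132 = 1.108 mmol/kg
CA = (α₁ + 2α₂)·DIC = (0.9204 + 2×0.06823) × 1.108 = 1.17 mmol/kg

CA = 1.17 mmol/kg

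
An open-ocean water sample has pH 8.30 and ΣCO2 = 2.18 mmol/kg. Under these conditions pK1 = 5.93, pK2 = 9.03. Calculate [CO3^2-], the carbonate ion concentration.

[CO3²⁻] = 0.341 mmol/kg

α₂ = 1 / (1 + [H⁺]/K2 + [H⁺]²/(K1K2)) = 1 / (1 + 10^+0.73 + 10^-1.64)
   = 1 / (1 + 5.3703 + 0.022909) = 1/6.3932 = 0.1564
[CO3²⁻] = α₂ × DIC = 0.1564 × 2.18 = 0.341 mmol/kg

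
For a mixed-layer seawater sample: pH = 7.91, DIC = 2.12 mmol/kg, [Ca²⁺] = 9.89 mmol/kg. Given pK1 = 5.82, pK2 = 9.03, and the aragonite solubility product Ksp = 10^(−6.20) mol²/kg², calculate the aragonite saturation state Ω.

Ω = 2.33

α₂ = 1 / (1 + [H⁺]/K2 + [H⁺]²/(K1K2)) = 1 / (1 + 10^+1.12 + 10^-0.97)
   = 1 / (1 + 13.183 + 0.10715) = 1/14.290 = 0.06998
[CO3²⁻] = α₂ × DIC = 0.06998 × 2.12 = 0.1484 mmol/kg
Ksp = 10^(−6.20) = 6.310×10^-7
Ω = [Ca²⁺][CO3²⁻]/Ksp = (9.89×10^-3)(1.484×10^-4) / 6.310×10^-7 = 2.33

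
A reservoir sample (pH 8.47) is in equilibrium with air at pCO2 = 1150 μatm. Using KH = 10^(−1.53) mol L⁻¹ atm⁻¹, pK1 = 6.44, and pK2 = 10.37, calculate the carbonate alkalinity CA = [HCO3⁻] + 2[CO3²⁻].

[CO2*] = KH · pCO2 = 10^(−1.53) × 1150×10^-6 = 3.394×10^-5 mol/L
α₀ = 1/(1 + K1/[H⁺] + K1K2/[H⁺]²) = 1/(1 + 10^+2.03 + 10^+0.13) = 0.009132
DIC = [CO2*]/α₀ = 3.394×10^-5 / 0.009132 = 3.716 mmol/L
CA = (α₁ + 2α₂)·DIC = (0.9785 + 2×0.01232) × 3.716 = 3.73 mmol/L

CA = 3.73 mmol/L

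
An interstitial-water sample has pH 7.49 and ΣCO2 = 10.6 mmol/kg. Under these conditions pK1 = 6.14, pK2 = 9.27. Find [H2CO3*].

α₀ = 1 / (1 + K1/[H⁺] + K1K2/[H⁺]²) = 1 / (1 + 10^+1.35 + 10^-0.43)
   = 1 / (1 + 22.387 + 0.37154) = 1/23.759 = 0.04209
[CO2*] = α₀ × DIC = 0.04209 × 10.6 = 0.446 mmol/kg

[CO2*] = 0.446 mmol/kg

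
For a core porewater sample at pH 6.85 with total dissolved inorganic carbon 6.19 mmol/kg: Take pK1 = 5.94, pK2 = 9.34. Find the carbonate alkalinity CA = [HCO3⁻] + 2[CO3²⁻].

CA = 5.53 mmol/kg

CA = [HCO3⁻] + 2[CO3²⁻] = (α₁ + 2α₂)·DIC
At pH 6.85: [H⁺]/K1 = 10^-0.91 = 0.12303, K2/[H⁺] = 10^-2.49 = 0.0032359
α₁ = 1/(1 + 0.12303 + 0.0032359) = 1/1.1263 = 0.8879; α₂ = α₁·K2/[H⁺] = 0.002873
α₁ + 2α₂ = 0.8936
CA = 0.8936 × 6.19 = 5.53 mmol/kg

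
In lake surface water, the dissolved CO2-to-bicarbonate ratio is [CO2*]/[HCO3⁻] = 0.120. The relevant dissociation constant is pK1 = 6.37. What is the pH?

pH = 7.29

From K1 = [H⁺][HCO3⁻]/[CO2*]:  pH = pK1 − log₁₀([CO2*]/[HCO3⁻])
log₁₀(0.120) = -0.921
pH = 6.37 − (-0.921) = 7.29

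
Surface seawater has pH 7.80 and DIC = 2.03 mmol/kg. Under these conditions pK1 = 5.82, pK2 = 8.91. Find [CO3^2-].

[CO3²⁻] = 0.145 mmol/kg

α₂ = 1 / (1 + [H⁺]/K2 + [H⁺]²/(K1K2)) = 1 / (1 + 10^+1.11 + 10^-0.87)
   = 1 / (1 + 12.882 + 0.13490) = 1/14.017 = 0.07134
[CO3²⁻] = α₂ × DIC = 0.07134 × 2.03 = 0.145 mmol/kg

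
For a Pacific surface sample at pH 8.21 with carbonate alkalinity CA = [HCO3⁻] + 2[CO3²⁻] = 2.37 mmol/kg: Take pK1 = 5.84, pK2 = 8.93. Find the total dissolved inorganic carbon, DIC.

DIC = 2.05 mmol/kg

CA = [HCO3⁻] + 2[CO3²⁻] = (α₁ + 2α₂)·DIC
At pH 8.21: [H⁺]/K1 = 10^-2.37 = 0.0042658, K2/[H⁺] = 10^-0.72 = 0.19055
α₁ = 1/(1 + 0.0042658 + 0.19055) = 1/1.1948 = 0.8370; α₂ = α₁·K2/[H⁺] = 0.1595
α₁ + 2α₂ = 1.1559
DIC = CA / (α₁ + 2α₂) = 2.37 / 1.1559 = 2.05 mmol/kg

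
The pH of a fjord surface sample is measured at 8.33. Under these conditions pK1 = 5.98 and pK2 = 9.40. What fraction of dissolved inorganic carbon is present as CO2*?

α₀ = 0.00410

α₀ = 1 / (1 + K1/[H⁺] + K1K2/[H⁺]²) = 1 / (1 + 10^+2.35 + 10^+1.28)
   = 1 / (1 + 223.87 + 19.055) = 1/243.93 = 0.004100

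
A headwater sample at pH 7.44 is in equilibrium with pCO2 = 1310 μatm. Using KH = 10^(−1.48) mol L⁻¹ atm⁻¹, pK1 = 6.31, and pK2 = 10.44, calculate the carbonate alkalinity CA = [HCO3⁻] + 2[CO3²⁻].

[CO2*] = KH · pCO2 = 10^(−1.48) × 1310×10^-6 = 4.338×10^-5 mol/L
α₀ = 1/(1 + K1/[H⁺] + K1K2/[H⁺]²) = 1/(1 + 10^+1.13 + 10^-1.87) = 0.06895
DIC = [CO2*]/α₀ = 4.338×10^-5 / 0.06895 = 0.6291 mmol/L
CA = (α₁ + 2α₂)·DIC = (0.9301 + 2×0.0009301) × 0.6291 = 0.586 mmol/L

CA = 0.586 mmol/L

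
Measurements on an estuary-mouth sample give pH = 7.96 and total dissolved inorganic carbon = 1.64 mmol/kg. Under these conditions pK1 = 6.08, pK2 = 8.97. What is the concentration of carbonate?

[CO3²⁻] = 0.144 mmol/kg

α₂ = 1 / (1 + [H⁺]/K2 + [H⁺]²/(K1K2)) = 1 / (1 + 10^+1.01 + 10^-0.87)
   = 1 / (1 + 10.233 + 0.13490) = 1/11.368 = 0.08797
[CO3²⁻] = α₂ × DIC = 0.08797 × 1.64 = 0.144 mmol/kg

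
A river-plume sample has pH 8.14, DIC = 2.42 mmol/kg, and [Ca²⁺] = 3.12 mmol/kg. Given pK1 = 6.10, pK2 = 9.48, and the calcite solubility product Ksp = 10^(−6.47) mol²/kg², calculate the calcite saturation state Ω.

Ω = 0.966

α₂ = 1 / (1 + [H⁺]/K2 + [H⁺]²/(K1K2)) = 1 / (1 + 10^+1.34 + 10^-0.70)
   = 1 / (1 + 21.878 + 0.19953) = 1/23.077 = 0.04333
[CO3²⁻] = α₂ × DIC = 0.04333 × 2.42 = 0.1049 mmol/kg
Ksp = 10^(−6.47) = 3.388×10^-7
Ω = [Ca²⁺][CO3²⁻]/Ksp = (3.12×10^-3)(1.049×10^-4) / 3.388×10^-7 = 0.966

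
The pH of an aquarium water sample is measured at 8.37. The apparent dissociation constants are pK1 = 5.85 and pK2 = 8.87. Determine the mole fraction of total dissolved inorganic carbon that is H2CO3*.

α₀ = 0.00229

α₀ = 1 / (1 + K1/[H⁺] + K1K2/[H⁺]²) = 1 / (1 + 10^+2.52 + 10^+2.02)
   = 1 / (1 + 331.13 + 104.71) = 1/436.84 = 0.002289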